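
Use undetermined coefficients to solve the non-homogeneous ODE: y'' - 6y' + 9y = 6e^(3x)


Characteristic polynomial (r - 3)² = 0; repeated root r = 3.
y_h = (C₁ + C₂x)e^(3x). Forcing matches the repeated root (resonance), so try y_p = Ax² e^(3x).
Substitute and solve for A: 2A = 6, so A = 3.
General solution: y = (C₁ + C₂x + 3x²)e^(3x).


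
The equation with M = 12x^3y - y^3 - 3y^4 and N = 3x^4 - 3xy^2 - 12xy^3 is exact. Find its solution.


Check exactness: ∂M/∂y = 12x^3 - 3y^2 - 12y^3 and ∂N/∂x = 12x^3 - 3y^2 - 12y^3; equal, so the equation is exact.
Integrate M with respect to x (treating y as constant): ∫M dx = 3x^4y - xy^3 - 3xy^4 + h(y).
Differentiate w.r.t. y and set equal to N: all terms match, so h'(y) = 0 and h is a constant absorbed into C.
General solution: 3x^4y - xy^3 - 3xy^4 = C.


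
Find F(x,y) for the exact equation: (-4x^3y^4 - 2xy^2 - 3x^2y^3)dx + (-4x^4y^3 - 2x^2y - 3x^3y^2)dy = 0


Check exactness: ∂M/∂y = -16x^3y^3 - 4xy - 9x^2y^2 and ∂N/∂x = -16x^3y^3 - 4xy - 9x^2y^2; equal, so the equation is exact.
Integrate M with respect to x (treating y as constant): ∫M dx = -x^4y^4 - x^2y^2 - x^3y^3 + h(y).
Differentiate w.r.t. y and set equal to N: all terms match, so h'(y) = 0 and h is a constant absorbed into C.
General solution: -x^4y^4 - x^2y^2 - x^3y^3 = C.


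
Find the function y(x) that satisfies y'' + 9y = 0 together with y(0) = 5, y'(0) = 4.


Characteristic roots of r² + 9 = 0 are ±3i, so y = C₁cos(3x) + C₂sin(3x).
Apply y(0) = 5: C₁ = 5. Differentiate and apply y'(0) = 4: 3·C₂ = 4, so C₂ = 4/3.
Particular solution: y = 5cos(3x) + (4/3)sin(3x).


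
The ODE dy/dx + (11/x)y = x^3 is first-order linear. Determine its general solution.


P(x) = 11/x ⇒ μ = x^11.
(x^11 y)' = x^14 ⇒ x^11 y = x^15/(15) + C.
Solve for y: y = (1/15)x^4 + C/x^11.


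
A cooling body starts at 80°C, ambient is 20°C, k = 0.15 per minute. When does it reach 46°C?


From T(t) = T_a + (T₀ - T_a)e^(-kt), set T(t) = 46:
(46 - 20) / (80 - 20) = e^(-0.15t), so t = -ln(0.433)/0.15 ≈ 5.6 minutes.


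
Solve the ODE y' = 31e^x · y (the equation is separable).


Separate variables: dy/y = 31e^x dx.
Integrate: ln|y| = 31e^x + C₀.
Exponentiate: y = Ce^(31e^x).


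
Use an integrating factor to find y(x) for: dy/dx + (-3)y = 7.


P(x) = -3 ⇒ μ = e^(-3x).
(μ y)' = 7e^(-3x) ⇒ μ y = -(7/3)e^(-3x) + C.
Divide by μ: y = -7/3 + Ce^(3x).


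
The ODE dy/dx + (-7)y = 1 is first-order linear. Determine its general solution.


P(x) = -7 ⇒ μ = e^(-7x).
(μ y)' = e^(-7x) ⇒ μ y = -(1/7)e^(-7x) + C.
Divide by μ: y = -1/7 + Ce^(7x).


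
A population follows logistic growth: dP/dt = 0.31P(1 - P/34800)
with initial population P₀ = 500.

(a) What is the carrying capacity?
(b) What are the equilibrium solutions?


Logistic ODE dP/dt = 0.31P(1 - P/34800) has equilibria where dP/dt = 0, i.e. P = 0 or P = 34800.
The coefficient (1 - P/K) = 0 when P = K, identifying K = 34800 as the carrying capacity.
(a) K = 34800; (b) equilibria P = 0 and P = 34800.


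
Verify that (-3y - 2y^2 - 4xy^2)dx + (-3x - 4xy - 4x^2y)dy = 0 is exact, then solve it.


Check exactness: ∂M/∂y = -3 - 4y - 8xy and ∂N/∂x = -3 - 4y - 8xy; equal, so the equation is exact.
Integrate M with respect to x (treating y as constant): ∫M dx = -3xy - 2xy^2 - 2x^2y^2 + h(y).
Differentiate w.r.t. y and set equal to N: all terms match, so h'(y) = 0 and h is a constant absorbed into C.
General solution: -3xy - 2xy^2 - 2x^2y^2 = C.


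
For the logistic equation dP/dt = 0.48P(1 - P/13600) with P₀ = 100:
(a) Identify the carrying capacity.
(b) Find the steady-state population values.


Logistic ODE dP/dt = 0.48P(1 - P/13600) has equilibria where dP/dt = 0, i.e. P = 0 or P = 13600.
The coefficient (1 - P/K) = 0 when P = K, identifying K = 13600 as the carrying capacity.
(a) K = 13600; (b) equilibria P = 0 and P = 13600.


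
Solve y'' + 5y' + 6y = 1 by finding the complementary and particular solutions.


Characteristic roots of r² + 5r + 6 = 0 are -2, -3.
y_h = C₁e^(-2x) + C₂e^(-3x).
Constant forcing; try y_p = A. Then 6A = 1 ⇒ A = 1/6.
General solution: y = C₁e^(-2x) + C₂e^(-3x) + 1/6.


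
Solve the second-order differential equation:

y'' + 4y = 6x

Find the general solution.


Homogeneous: r² + 4 = 0 ⇒ r = ±2i, y_h = C₁cos(2x) + C₂sin(2x).
Polynomial forcing; try y_p = Ax + B. Then y_p'' + 4 y_p = 4(Ax + B) = 6x, so B = 0 and A = 3/2.
General solution: y = C₁cos(2x) + C₂sin(2x) + (3/2)x.


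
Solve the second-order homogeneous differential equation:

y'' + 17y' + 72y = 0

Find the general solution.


Characteristic equation: r² + 17r + 72 = 0.
Factor: (r + 8)(r + 9) = 0 ⇒ r = -8, -9 (distinct real).
General solution: y = C₁e^(-8x) + C₂e^(-9x).


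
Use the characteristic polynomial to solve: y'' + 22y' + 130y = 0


Characteristic equation: r² + 22r + 130 = 0.
Discriminant is negative; roots r = -11 ± 3i (complex conjugate pair).
General solution uses e^(α x)(C₁ cos(β x) + C₂ sin(β x)): y = e^(-11x)(C₁cos(3x) + C₂sin(3x)).


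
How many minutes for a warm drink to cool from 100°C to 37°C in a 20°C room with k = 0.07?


From T(t) = T_a + (T₀ - T_a)e^(-kt), set T(t) = 37:
(37 - 20) / (100 - 20) = e^(-0.07t), so t = -ln(0.212)/0.07 ≈ 22.1 minutes.


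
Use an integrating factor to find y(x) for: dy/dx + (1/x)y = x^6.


P(x) = 1/x ⇒ μ = x^1.
(x^1 y)' = x^7 ⇒ x^1 y = x^8/(8) + C.
Solve for y: y = (1/8)x^7 + C/x^1.


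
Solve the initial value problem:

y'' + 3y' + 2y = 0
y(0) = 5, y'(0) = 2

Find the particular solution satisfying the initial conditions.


Characteristic roots of r² + 3r + 2 = 0 are -1, -2.
General solution y = c₁ e^(-x) + c₂ e^(-2x).
Apply y(0) = 5: c₁ + c₂ = 5. Apply y'(0) = 2: -1 c₁ - 2 c₂ = 2.
Solve: c₁ = 12, c₂ = -7.
Particular solution: y = 12e^(-x) - 7e^(-2x).


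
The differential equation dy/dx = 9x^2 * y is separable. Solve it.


Separate variables: dy/y = 9x^2 dx.
Integrate: ln|y| = 3x^3 + C₀.
Exponentiate: y = Ce^(3x^3).


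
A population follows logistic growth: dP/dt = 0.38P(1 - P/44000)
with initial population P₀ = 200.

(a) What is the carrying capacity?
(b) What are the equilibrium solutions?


Logistic ODE dP/dt = 0.38P(1 - P/44000) has equilibria where dP/dt = 0, i.e. P = 0 or P = 44000.
The coefficient (1 - P/K) = 0 when P = K, identifying K = 44000 as the carrying capacity.
(a) K = 44000; (b) equilibria P = 0 and P = 44000.


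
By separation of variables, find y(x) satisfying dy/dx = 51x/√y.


Separate: √y dy = 51x dx.
Integrate: (2/3)y^(3/2) = (51/2)x² + C.


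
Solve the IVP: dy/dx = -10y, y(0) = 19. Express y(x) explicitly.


General solution of y' = -10y is y = Ce^(-10x).
Apply y(0) = 19: C = 19.
Particular solution: y = 19e^(-10x).


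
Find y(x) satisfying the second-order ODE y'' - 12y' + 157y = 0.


Characteristic equation: r² - 12r + 157 = 0.
Discriminant is negative; roots r = 6 ± 11i (complex conjugate pair).
General solution uses e^(α x)(C₁ cos(β x) + C₂ sin(β x)): y = e^(6x)(C₁cos(11x) + C₂sin(11x)).


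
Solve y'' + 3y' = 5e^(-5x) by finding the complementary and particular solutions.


Characteristic roots of r² + 3r = 0 are -3, 0.
y_h = C₁e^(-3x) + C₂.
Forcing exponent -5 is not a characteristic root; try y_p = Ae^(-5x).
Substitute: A·(25 + (3)·-5 + (0)) = A·10 = 5, so A = 1/2.
General solution: y = C₁e^(-3x) + C₂ + (1/2)e^(-5x).


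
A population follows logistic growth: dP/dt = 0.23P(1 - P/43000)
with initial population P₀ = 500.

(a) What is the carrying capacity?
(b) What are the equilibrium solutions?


Logistic ODE dP/dt = 0.23P(1 - P/43000) has equilibria where dP/dt = 0, i.e. P = 0 or P = 43000.
The coefficient (1 - P/K) = 0 when P = K, identifying K = 43000 as the carrying capacity.
(a) K = 43000; (b) equilibria P = 0 and P = 43000.


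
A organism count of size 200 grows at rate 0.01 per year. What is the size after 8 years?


The ODE dP/dt = 0.01P has solution P(t) = P(0)e^(0.01t).
Substitute P(0) = 200 and t = 8: P(8) = 200 e^(0.08) ≈ 217.


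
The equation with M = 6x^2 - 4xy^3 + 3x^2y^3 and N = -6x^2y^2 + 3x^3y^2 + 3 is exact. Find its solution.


Check exactness: ∂M/∂y = -12xy^2 + 9x^2y^2 and ∂N/∂x = -12xy^2 + 9x^2y^2; equal, so the equation is exact.
Integrate M with respect to x (treating y as constant): ∫M dx = 2x^3 - 2x^2y^3 + x^3y^3 + h(y).
Differentiate w.r.t. y and set equal to N: the x-dependent terms already match, leaving h'(y) = 3. Integrate: h(y) = 3y.
So F(x,y) = 2x^3 - 2x^2y^3 + x^3y^3 + 3y.
General solution: 2x^3 - 2x^2y^3 + x^3y^3 + 3y = C.


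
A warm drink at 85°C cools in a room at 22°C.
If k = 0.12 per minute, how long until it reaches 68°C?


From T(t) = T_a + (T₀ - T_a)e^(-kt), set T(t) = 68:
(68 - 22) / (85 - 22) = e^(-0.12t), so t = -ln(0.730)/0.12 ≈ 2.6 minutes.


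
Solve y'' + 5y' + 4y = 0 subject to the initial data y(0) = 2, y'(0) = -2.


Characteristic roots of r² + 5r + 4 = 0 are -4, -1.
General solution y = c₁ e^(-4x) + c₂ e^(-x).
Apply y(0) = 2: c₁ + c₂ = 2. Apply y'(0) = -2: -4 c₁ - 1 c₂ = -2.
Solve: c₁ = 0, c₂ = 2.
Particular solution: y = 0e^(-4x) + 2e^(-x).


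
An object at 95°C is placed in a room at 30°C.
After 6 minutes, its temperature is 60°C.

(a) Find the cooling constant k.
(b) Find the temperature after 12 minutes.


Newton's law: T(t) = T_a + (T₀ - T_a)e^(-kt).
(a) Use T(6) = 60: (60 - 30)/(95 - 30) = e^(-k·6), so k = -ln(0.462)/6 ≈ 0.1289.
(b) Apply k to t = 12: T(12) = 30 + (65)e^(-1.546) ≈ 43.8°C.


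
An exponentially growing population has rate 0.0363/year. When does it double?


Exponential growth: P(t) = P₀ e^(0.0363t). Set P(t)/P₀ = 2: e^(0.0363t) = 2.
Solve: t = ln(2)/0.0363 ≈ 19.09 years.


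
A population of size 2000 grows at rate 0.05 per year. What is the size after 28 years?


The ODE dP/dt = 0.05P has solution P(t) = P(0)e^(0.05t).
Substitute P(0) = 2000 and t = 28: P(28) = 2000 e^(1.40) ≈ 8110.


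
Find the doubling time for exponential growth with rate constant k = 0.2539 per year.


Exponential growth: P(t) = P₀ e^(0.2539t). Set P(t)/P₀ = 2: e^(0.2539t) = 2.
Solve: t = ln(2)/0.2539 ≈ 2.73 years.


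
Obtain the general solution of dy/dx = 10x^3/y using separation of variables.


Separate variables: y dy = 10x^3 dx.
Integrate both sides: y²/2 = (5/2)x^4 + C₀.
Multiply by 2: y² = 5x^4 + C.


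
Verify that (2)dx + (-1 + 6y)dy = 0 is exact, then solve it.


Check exactness: ∂M/∂y = 0 and ∂N/∂x = 0; equal, so the equation is exact.
Integrate M with respect to x (treating y as constant): ∫M dx = 2x + h(y).
Differentiate w.r.t. y and set equal to N: the x-dependent terms already match, leaving h'(y) = -1 + 6y. Integrate: h(y) = -y + 3y^2.
So F(x,y) = -y + 2x + 3y^2.
General solution: -y + 2x + 3y^2 = C.


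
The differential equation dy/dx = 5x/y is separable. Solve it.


Separate variables: y dy = 5x dx.
Integrate both sides: y²/2 = (5/2)x^2 + C₀.
Multiply by 2: y² = 5x^2 + C.


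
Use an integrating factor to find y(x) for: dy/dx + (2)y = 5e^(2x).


P(x) = 2 ⇒ μ = e^(2x).
(μ y)' = 5e^(4x) ⇒ μ y = (5/4)e^(4x) + C.
Divide by μ: y = (5/4)e^(2x) + Ce^(-2x).


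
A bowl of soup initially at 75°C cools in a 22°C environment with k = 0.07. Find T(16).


Newton's law: dT/dt = -k(T - T_a) has solution T(t) = T_a + (T₀ - T_a)e^(-kt).
Plug in T_a = 22, T₀ = 75, k = 0.07, t = 16: T(16) = 22 + (53)e^(-1.12) ≈ 39.3°C.


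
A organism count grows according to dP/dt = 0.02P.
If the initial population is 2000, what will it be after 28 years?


The ODE dP/dt = 0.02P has solution P(t) = P(0)e^(0.02t).
Substitute P(0) = 2000 and t = 28: P(28) = 2000 e^(0.56) ≈ 3501.


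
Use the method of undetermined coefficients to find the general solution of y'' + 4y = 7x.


Homogeneous: r² + 4 = 0 ⇒ r = ±2i, y_h = C₁cos(2x) + C₂sin(2x).
Polynomial forcing; try y_p = Ax + B. Then y_p'' + 4 y_p = 4(Ax + B) = 7x, so B = 0 and A = 7/4.
General solution: y = C₁cos(2x) + C₂sin(2x) + (7/4)x.


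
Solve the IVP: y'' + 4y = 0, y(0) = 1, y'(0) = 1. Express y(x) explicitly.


Characteristic roots of r² + 4 = 0 are ±2i, so y = C₁cos(2x) + C₂sin(2x).
Apply y(0) = 1: C₁ = 1. Differentiate and apply y'(0) = 1: 2·C₂ = 1, so C₂ = 1/2.
Particular solution: y = cos(2x) + (1/2)sin(2x).


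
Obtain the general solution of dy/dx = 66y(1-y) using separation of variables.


Separate: dy/[y(1-y)] = 66 dx.
Partial fractions: 1/[y(1-y)] = 1/y + 1/(1-y).
Integrate: ln|y/(1-y)| = 66x + C₀.
Solve for y: y = 1/(1 + Ce^(-66x)).


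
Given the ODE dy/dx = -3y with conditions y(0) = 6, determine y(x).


General solution of y' = -3y is y = Ce^(-3x).
Apply y(0) = 6: C = 6.
Particular solution: y = 6e^(-3x).


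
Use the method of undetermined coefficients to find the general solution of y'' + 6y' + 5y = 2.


Characteristic roots of r² + 6r + 5 = 0 are -5, -1.
y_h = C₁e^(-5x) + C₂e^(-x).
Constant forcing; try y_p = A. Then 5A = 2 ⇒ A = 2/5.
General solution: y = C₁e^(-5x) + C₂e^(-x) + 2/5.


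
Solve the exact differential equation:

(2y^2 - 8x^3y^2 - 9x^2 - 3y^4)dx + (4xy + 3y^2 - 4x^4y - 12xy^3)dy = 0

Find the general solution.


Check exactness: ∂M/∂y = 4y - 16x^3y - 12y^3 and ∂N/∂x = 4y - 16x^3y - 12y^3; equal, so the equation is exact.
Integrate M with respect to x (treating y as constant): ∫M dx = 2xy^2 - 2x^4y^2 - 3x^3 - 3xy^4 + h(y).
Differentiate w.r.t. y and set equal to N: the x-dependent terms already match, leaving h'(y) = 3y^2. Integrate: h(y) = y^3.
So F(x,y) = 2xy^2 + y^3 - 2x^4y^2 - 3x^3 - 3xy^4.
General solution: 2xy^2 + y^3 - 2x^4y^2 - 3x^3 - 3xy^4 = C.


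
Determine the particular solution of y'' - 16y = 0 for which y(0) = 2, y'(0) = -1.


Characteristic roots of r² - 16 = 0 are -4, 4.
General solution y = c₁ e^(-4x) + c₂ e^(4x).
Apply y(0) = 2: c₁ + c₂ = 2. Apply y'(0) = -1: -4 c₁ + 4 c₂ = -1.
Solve: c₁ = 9/8, c₂ = 7/8.
Particular solution: y = (9/8)e^(-4x) + (7/8)e^(4x).


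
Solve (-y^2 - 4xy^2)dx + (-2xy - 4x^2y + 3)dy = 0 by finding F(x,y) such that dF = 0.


Check exactness: ∂M/∂y = -2y - 8xy and ∂N/∂x = -2y - 8xy; equal, so the equation is exact.
Integrate M with respect to x (treating y as constant): ∫M dx = -xy^2 - 2x^2y^2 + h(y).
Differentiate w.r.t. y and set equal to N: the x-dependent terms already match, leaving h'(y) = 3. Integrate: h(y) = 3y.
So F(x,y) = -xy^2 - 2x^2y^2 + 3y.
General solution: -xy^2 - 2x^2y^2 + 3y = C.


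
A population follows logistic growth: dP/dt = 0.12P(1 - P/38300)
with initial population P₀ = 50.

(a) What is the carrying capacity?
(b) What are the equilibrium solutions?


Logistic ODE dP/dt = 0.12P(1 - P/38300) has equilibria where dP/dt = 0, i.e. P = 0 or P = 38300.
The coefficient (1 - P/K) = 0 when P = K, identifying K = 38300 as the carrying capacity.
(a) K = 38300; (b) equilibria P = 0 and P = 38300.


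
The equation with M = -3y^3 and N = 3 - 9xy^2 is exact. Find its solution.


Check exactness: ∂M/∂y = -9y^2 and ∂N/∂x = -9y^2; equal, so the equation is exact.
Integrate M with respect to x (treating y as constant): ∫M dx = -3xy^3 + h(y).
Differentiate w.r.t. y and set equal to N: the x-dependent terms already match, leaving h'(y) = 3. Integrate: h(y) = 3y.
So F(x,y) = 3y - 3xy^3.
General solution: 3y - 3xy^3 = C.


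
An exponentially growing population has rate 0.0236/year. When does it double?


Exponential growth: P(t) = P₀ e^(0.0236t). Set P(t)/P₀ = 2: e^(0.0236t) = 2.
Solve: t = ln(2)/0.0236 ≈ 29.37 years.


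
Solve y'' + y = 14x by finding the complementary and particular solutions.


Homogeneous: r² + 1 = 0 ⇒ r = ±1i, y_h = C₁cos(x) + C₂sin(x).
Polynomial forcing; try y_p = Ax + B. Then y_p'' + 1 y_p = 1(Ax + B) = 14x, so B = 0 and A = 14.
General solution: y = C₁cos(x) + C₂sin(x) + 14x.


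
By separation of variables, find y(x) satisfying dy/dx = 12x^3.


Integrate both sides with respect to x: y = ∫ 12x^3 dx = 3x^4 + C.


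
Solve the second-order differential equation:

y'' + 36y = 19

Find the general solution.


Homogeneous part: r² + 36 = 0 ⇒ r = ±6i, so y_h = C₁cos(6x) + C₂sin(6x).
Try constant y_p = A; plug in: 36A = 19 ⇒ A = 19/36.
General solution: y = C₁cos(6x) + C₂sin(6x) + 19/36.


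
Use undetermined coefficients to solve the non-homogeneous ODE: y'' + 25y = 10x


Homogeneous: r² + 25 = 0 ⇒ r = ±5i, y_h = C₁cos(5x) + C₂sin(5x).
Polynomial forcing; try y_p = Ax + B. Then y_p'' + 25 y_p = 25(Ax + B) = 10x, so B = 0 and A = 2/5.
General solution: y = C₁cos(5x) + C₂sin(5x) + (2/5)x.


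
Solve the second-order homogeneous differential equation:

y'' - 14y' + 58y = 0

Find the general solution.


Characteristic equation: r² - 14r + 58 = 0.
Discriminant is negative; roots r = 7 ± 3i (complex conjugate pair).
General solution uses e^(α x)(C₁ cos(β x) + C₂ sin(β x)): y = e^(7x)(C₁cos(3x) + C₂sin(3x)).


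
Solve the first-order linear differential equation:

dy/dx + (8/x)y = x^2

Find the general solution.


P(x) = 8/x ⇒ μ = x^8.
(x^8 y)' = x^10 ⇒ x^8 y = x^11/(11) + C.
Solve for y: y = (1/11)x^3 + C/x^8.


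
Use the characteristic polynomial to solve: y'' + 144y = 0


Characteristic equation: r² + 144 = 0.
Discriminant is negative; roots r = 0 ± 12i (complex conjugate pair).
General solution uses e^(α x)(C₁ cos(β x) + C₂ sin(β x)): y = C₁cos(12x) + C₂sin(12x).


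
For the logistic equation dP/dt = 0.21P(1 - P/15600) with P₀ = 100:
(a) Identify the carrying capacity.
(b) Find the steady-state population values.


Logistic ODE dP/dt = 0.21P(1 - P/15600) has equilibria where dP/dt = 0, i.e. P = 0 or P = 15600.
The coefficient (1 - P/K) = 0 when P = K, identifying K = 15600 as the carrying capacity.
(a) K = 15600; (b) equilibria P = 0 and P = 15600.


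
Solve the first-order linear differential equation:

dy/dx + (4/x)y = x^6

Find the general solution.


P(x) = 4/x ⇒ μ = x^4.
(x^4 y)' = x^10 ⇒ x^4 y = x^11/(11) + C.
Solve for y: y = (1/11)x^7 + C/x^4.


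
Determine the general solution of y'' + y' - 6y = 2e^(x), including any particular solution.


Characteristic roots of r² + r - 6 = 0 are -3, 2.
y_h = C₁e^(-3x) + C₂e^(2x).
Forcing exponent 1 is not a characteristic root; try y_p = Ae^(x).
Substitute: A·(1 + (1)·1 + (-6)) = A·-4 = 2, so A = -1/2.
General solution: y = C₁e^(-3x) + C₂e^(2x) - (1/2)e^(x).


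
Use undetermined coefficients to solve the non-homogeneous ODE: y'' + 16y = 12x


Homogeneous: r² + 16 = 0 ⇒ r = ±4i, y_h = C₁cos(4x) + C₂sin(4x).
Polynomial forcing; try y_p = Ax + B. Then y_p'' + 16 y_p = 16(Ax + B) = 12x, so B = 0 and A = 3/4.
General solution: y = C₁cos(4x) + C₂sin(4x) + (3/4)x.


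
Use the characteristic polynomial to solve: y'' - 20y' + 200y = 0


Characteristic equation: r² - 20r + 200 = 0.
Discriminant is negative; roots r = 10 ± 10i (complex conjugate pair).
General solution uses e^(α x)(C₁ cos(β x) + C₂ sin(β x)): y = e^(10x)(C₁cos(10x) + C₂sin(10x)).


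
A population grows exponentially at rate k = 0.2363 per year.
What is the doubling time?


Exponential growth: P(t) = P₀ e^(0.2363t). Set P(t)/P₀ = 2: e^(0.2363t) = 2.
Solve: t = ln(2)/0.2363 ≈ 2.93 years.


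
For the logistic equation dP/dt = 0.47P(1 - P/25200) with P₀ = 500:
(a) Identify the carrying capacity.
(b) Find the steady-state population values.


Logistic ODE dP/dt = 0.47P(1 - P/25200) has equilibria where dP/dt = 0, i.e. P = 0 or P = 25200.
The coefficient (1 - P/K) = 0 when P = K, identifying K = 25200 as the carrying capacity.
(a) K = 25200; (b) equilibria P = 0 and P = 25200.


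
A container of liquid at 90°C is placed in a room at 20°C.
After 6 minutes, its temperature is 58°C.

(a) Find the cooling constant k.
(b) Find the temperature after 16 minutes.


Newton's law: T(t) = T_a + (T₀ - T_a)e^(-kt).
(a) Use T(6) = 58: (58 - 20)/(90 - 20) = e^(-k·6), so k = -ln(0.543)/6 ≈ 0.1018.
(b) Apply k to t = 16: T(16) = 20 + (70)e^(-1.629) ≈ 33.7°C.


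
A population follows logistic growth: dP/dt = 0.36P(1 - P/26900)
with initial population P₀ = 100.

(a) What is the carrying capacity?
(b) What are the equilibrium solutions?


Logistic ODE dP/dt = 0.36P(1 - P/26900) has equilibria where dP/dt = 0, i.e. P = 0 or P = 26900.
The coefficient (1 - P/K) = 0 when P = K, identifying K = 26900 as the carrying capacity.
(a) K = 26900; (b) equilibria P = 0 and P = 26900.


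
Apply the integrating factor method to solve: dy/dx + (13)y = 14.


P(x) = 13, Q(x) = 14; integrating factor μ = e^(13x).
(μ y)' = 14e^(13x) ⇒ μ y = (14/13)e^(13x) + C.
Divide by μ: y = 14/13 + Ce^(-13x).


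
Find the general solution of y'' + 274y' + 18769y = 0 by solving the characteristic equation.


Characteristic equation: r² + 274r + 18769 = 0, i.e. (r + 137)² = 0.
Repeated root r = -137; include an x factor for the second linearly independent solution.
General solution: y = (C₁ + C₂x)e^(-137x).


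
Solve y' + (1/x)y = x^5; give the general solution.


P(x) = 1/x ⇒ μ = x^1.
(x^1 y)' = x^1·x^5 = x^6.
Integrate: x^1 y = x^7/(7) + C.
Solve for y: y = (1/7)x^6 + C/x^1.


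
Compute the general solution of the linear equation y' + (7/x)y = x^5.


P(x) = 7/x ⇒ μ = x^7.
(x^7 y)' = x^12 ⇒ x^7 y = x^13/(13) + C.
Solve for y: y = (1/13)x^6 + C/x^7.


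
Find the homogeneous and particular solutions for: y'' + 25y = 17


Homogeneous part: r² + 25 = 0 ⇒ r = ±5i, so y_h = C₁cos(5x) + C₂sin(5x).
Try constant y_p = A; plug in: 25A = 17 ⇒ A = 17/25.
General solution: y = C₁cos(5x) + C₂sin(5x) + 17/25.


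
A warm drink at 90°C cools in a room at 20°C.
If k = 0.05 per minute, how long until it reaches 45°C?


From T(t) = T_a + (T₀ - T_a)e^(-kt), set T(t) = 45:
(45 - 20) / (90 - 20) = e^(-0.05t), so t = -ln(0.357)/0.05 ≈ 20.6 minutes.


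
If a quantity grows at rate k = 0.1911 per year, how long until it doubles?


Exponential growth: P(t) = P₀ e^(0.1911t). Set P(t)/P₀ = 2: e^(0.1911t) = 2.
Solve: t = ln(2)/0.1911 ≈ 3.63 years.


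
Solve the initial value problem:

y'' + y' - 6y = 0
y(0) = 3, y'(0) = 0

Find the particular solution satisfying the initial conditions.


Characteristic roots of r² + r - 6 = 0 are -3, 2.
General solution y = c₁ e^(-3x) + c₂ e^(2x).
Apply y(0) = 3: c₁ + c₂ = 3. Apply y'(0) = 0: -3 c₁ + 2 c₂ = 0.
Solve: c₁ = 6/5, c₂ = 9/5.
Particular solution: y = (6/5)e^(-3x) + (9/5)e^(2x).


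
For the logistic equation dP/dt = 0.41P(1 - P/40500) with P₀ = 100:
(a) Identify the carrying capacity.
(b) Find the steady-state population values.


Logistic ODE dP/dt = 0.41P(1 - P/40500) has equilibria where dP/dt = 0, i.e. P = 0 or P = 40500.
The coefficient (1 - P/K) = 0 when P = K, identifying K = 40500 as the carrying capacity.
(a) K = 40500; (b) equilibria P = 0 and P = 40500.


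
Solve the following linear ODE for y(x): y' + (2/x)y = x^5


P(x) = 2/x ⇒ μ = x^2.
(x^2 y)' = x^7 ⇒ x^2 y = x^8/(8) + C.
Solve for y: y = (1/8)x^6 + C/x^2.


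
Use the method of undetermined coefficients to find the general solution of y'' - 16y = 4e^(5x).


Characteristic roots of r² - 16 = 0 are 4, -4.
y_h = C₁e^(4x) + C₂e^(-4x).
Forcing exponent 5 is not a characteristic root; try y_p = Ae^(5x).
Substitute: A·(25 + (0)·5 + (-16)) = A·9 = 4, so A = 4/9.
General solution: y = C₁e^(4x) + C₂e^(-4x) + (4/9)e^(5x).


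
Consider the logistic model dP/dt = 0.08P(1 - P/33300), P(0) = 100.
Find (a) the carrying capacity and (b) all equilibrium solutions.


Logistic ODE dP/dt = 0.08P(1 - P/33300) has equilibria where dP/dt = 0, i.e. P = 0 or P = 33300.
The coefficient (1 - P/K) = 0 when P = K, identifying K = 33300 as the carrying capacity.
(a) K = 33300; (b) equilibria P = 0 and P = 33300.


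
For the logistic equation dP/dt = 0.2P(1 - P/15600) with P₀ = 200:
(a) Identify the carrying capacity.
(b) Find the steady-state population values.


Logistic ODE dP/dt = 0.2P(1 - P/15600) has equilibria where dP/dt = 0, i.e. P = 0 or P = 15600.
The coefficient (1 - P/K) = 0 when P = K, identifying K = 15600 as the carrying capacity.
(a) K = 15600; (b) equilibria P = 0 and P = 15600.


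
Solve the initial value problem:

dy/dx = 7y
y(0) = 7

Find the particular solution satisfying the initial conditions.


General solution of y' = 7y is y = Ce^(7x).
Apply y(0) = 7: C = 7.
Particular solution: y = 7e^(7x).


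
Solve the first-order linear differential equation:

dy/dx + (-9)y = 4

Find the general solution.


P(x) = -9 ⇒ μ = e^(-9x).
(μ y)' = 4e^(-9x) ⇒ μ y = -(4/9)e^(-9x) + C.
Divide by μ: y = -4/9 + Ce^(9x).


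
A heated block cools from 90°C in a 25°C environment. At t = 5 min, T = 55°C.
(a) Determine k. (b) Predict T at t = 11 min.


Newton's law: T(t) = T_a + (T₀ - T_a)e^(-kt).
(a) Use T(5) = 55: (55 - 25)/(90 - 25) = e^(-k·5), so k = -ln(0.462)/5 ≈ 0.1546.
(b) Apply k to t = 11: T(11) = 25 + (65)e^(-1.701) ≈ 36.9°C.


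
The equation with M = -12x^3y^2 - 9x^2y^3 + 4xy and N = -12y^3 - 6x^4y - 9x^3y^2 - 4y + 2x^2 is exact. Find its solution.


Check exactness: ∂M/∂y = -24x^3y - 27x^2y^2 + 4x and ∂N/∂x = -24x^3y - 27x^2y^2 + 4x; equal, so the equation is exact.
Integrate M with respect to x (treating y as constant): ∫M dx = -3x^4y^2 - 3x^3y^3 + 2x^2y + h(y).
Differentiate w.r.t. y and set equal to N: the x-dependent terms already match, leaving h'(y) = -12y^3 - 4y. Integrate: h(y) = -3y^4 - 2y^2.
So F(x,y) = -3y^4 - 3x^4y^2 - 3x^3y^3 - 2y^2 + 2x^2y.
General solution: -3y^4 - 3x^4y^2 - 3x^3y^3 - 2y^2 + 2x^2y = C.


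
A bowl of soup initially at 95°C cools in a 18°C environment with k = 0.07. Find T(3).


Newton's law: dT/dt = -k(T - T_a) has solution T(t) = T_a + (T₀ - T_a)e^(-kt).
Plug in T_a = 18, T₀ = 95, k = 0.07, t = 3: T(3) = 18 + (77)e^(-0.21) ≈ 80.4°C.


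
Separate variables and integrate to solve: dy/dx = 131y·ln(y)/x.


Separate: dy/[y ln(y)] = 131 dx/x.
Substitute u = ln(y): du/u = 131 dx/x.
Integrate: ln|ln(y)| = 131ln|x| + C₀, hence ln(y) = C·x^131.


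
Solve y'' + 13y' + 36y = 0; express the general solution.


Characteristic equation: r² + 13r + 36 = 0.
Factor: (r + 4)(r + 9) = 0 ⇒ r = -4, -9 (distinct real).
General solution: y = C₁e^(-4x) + C₂e^(-9x).


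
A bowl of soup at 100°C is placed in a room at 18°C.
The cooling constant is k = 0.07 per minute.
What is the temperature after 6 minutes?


Newton's law: dT/dt = -k(T - T_a) has solution T(t) = T_a + (T₀ - T_a)e^(-kt).
Plug in T_a = 18, T₀ = 100, k = 0.07, t = 6: T(6) = 18 + (82)e^(-0.42) ≈ 71.9°C.


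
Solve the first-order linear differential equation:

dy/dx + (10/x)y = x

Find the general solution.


P(x) = 10/x ⇒ μ = x^10.
(x^10 y)' = x^11 ⇒ x^10 y = x^12/(12) + C.
Solve for y: y = (1/12)x^2 + C/x^10.


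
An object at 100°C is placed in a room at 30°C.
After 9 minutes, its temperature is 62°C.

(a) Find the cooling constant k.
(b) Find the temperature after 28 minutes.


Newton's law: T(t) = T_a + (T₀ - T_a)e^(-kt).
(a) Use T(9) = 62: (62 - 30)/(100 - 30) = e^(-k·9), so k = -ln(0.457)/9 ≈ 0.0870.
(b) Apply k to t = 28: T(28) = 30 + (70)e^(-2.435) ≈ 36.1°C.


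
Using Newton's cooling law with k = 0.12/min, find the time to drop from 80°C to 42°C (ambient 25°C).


From T(t) = T_a + (T₀ - T_a)e^(-kt), set T(t) = 42:
(42 - 25) / (80 - 25) = e^(-0.12t), so t = -ln(0.309)/0.12 ≈ 9.8 minutes.


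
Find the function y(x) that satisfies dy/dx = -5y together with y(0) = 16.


General solution of y' = -5y is y = Ce^(-5x).
Apply y(0) = 16: C = 16.
Particular solution: y = 16e^(-5x).


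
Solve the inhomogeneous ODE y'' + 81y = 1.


Homogeneous part: r² + 81 = 0 ⇒ r = ±9i, so y_h = C₁cos(9x) + C₂sin(9x).
Try constant y_p = A; plug in: 81A = 1 ⇒ A = 1/81.
General solution: y = C₁cos(9x) + C₂sin(9x) + 1/81.


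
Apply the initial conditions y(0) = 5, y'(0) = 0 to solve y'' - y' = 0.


Characteristic roots of r² - r = 0 are 1, 0.
General solution y = c₁ e^(x) + c₂.
Apply y(0) = 5: c₁ + c₂ = 5. Apply y'(0) = 0: 1 c₁ + 0 c₂ = 0.
Solve: c₁ = 0, c₂ = 5.
Particular solution: y = 0e^(x) + 5.


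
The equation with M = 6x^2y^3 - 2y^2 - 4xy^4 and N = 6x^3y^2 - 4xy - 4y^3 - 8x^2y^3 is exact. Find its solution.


Check exactness: ∂M/∂y = 18x^2y^2 - 4y - 16xy^3 and ∂N/∂x = 18x^2y^2 - 4y - 16xy^3; equal, so the equation is exact.
Integrate M with respect to x (treating y as constant): ∫M dx = 2x^3y^3 - 2xy^2 - 2x^2y^4 + h(y).
Differentiate w.r.t. y and set equal to N: the x-dependent terms already match, leaving h'(y) = -4y^3. Integrate: h(y) = -y^4.
So F(x,y) = 2x^3y^3 - 2xy^2 - y^4 - 2x^2y^4.
General solution: 2x^3y^3 - 2xy^2 - y^4 - 2x^2y^4 = C.


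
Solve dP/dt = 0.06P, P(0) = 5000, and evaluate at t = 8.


The ODE dP/dt = 0.06P has solution P(t) = P(0)e^(0.06t).
Substitute P(0) = 5000 and t = 8: P(8) = 5000 e^(0.48) ≈ 8080.


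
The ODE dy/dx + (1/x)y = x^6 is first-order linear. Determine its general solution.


P(x) = 1/x ⇒ μ = x^1.
(x^1 y)' = x^7 ⇒ x^1 y = x^8/(8) + C.
Solve for y: y = (1/8)x^7 + C/x^1.


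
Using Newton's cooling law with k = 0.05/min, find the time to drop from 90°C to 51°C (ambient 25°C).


From T(t) = T_a + (T₀ - T_a)e^(-kt), set T(t) = 51:
(51 - 25) / (90 - 25) = e^(-0.05t), so t = -ln(0.400)/0.05 ≈ 18.3 minutes.


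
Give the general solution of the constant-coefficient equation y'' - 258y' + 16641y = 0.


Characteristic equation: r² - 258r + 16641 = 0, i.e. (r - 129)² = 0.
Repeated root r = 129; include an x factor for the second linearly independent solution.
General solution: y = (C₁ + C₂x)e^(129x).


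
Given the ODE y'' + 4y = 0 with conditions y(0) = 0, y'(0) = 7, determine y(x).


Characteristic roots of r² + 4 = 0 are ±2i, so y = C₁cos(2x) + C₂sin(2x).
Apply y(0) = 0: C₁ = 0. Differentiate and apply y'(0) = 7: 2·C₂ = 7, so C₂ = 7/2.
Particular solution: y = (7/2)sin(2x).


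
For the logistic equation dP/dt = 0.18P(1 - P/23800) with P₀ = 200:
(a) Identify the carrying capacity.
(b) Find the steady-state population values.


Logistic ODE dP/dt = 0.18P(1 - P/23800) has equilibria where dP/dt = 0, i.e. P = 0 or P = 23800.
The coefficient (1 - P/K) = 0 when P = K, identifying K = 23800 as the carrying capacity.
(a) K = 23800; (b) equilibria P = 0 and P = 23800.


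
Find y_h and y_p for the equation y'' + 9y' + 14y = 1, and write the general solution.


Characteristic roots of r² + 9r + 14 = 0 are -2, -7.
y_h = C₁e^(-2x) + C₂e^(-7x).
Constant forcing; try y_p = A. Then 14A = 1 ⇒ A = 1/14.
General solution: y = C₁e^(-2x) + C₂e^(-7x) + 1/14.


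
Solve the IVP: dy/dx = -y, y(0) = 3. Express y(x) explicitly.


General solution of y' = -y is y = Ce^(-x).
Apply y(0) = 3: C = 3.
Particular solution: y = 3e^(-x).


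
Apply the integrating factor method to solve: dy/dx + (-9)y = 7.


P(x) = -9 ⇒ μ = e^(-9x).
(μ y)' = 7e^(-9x) ⇒ μ y = -(7/9)e^(-9x) + C.
Divide by μ: y = -7/9 + Ce^(9x).


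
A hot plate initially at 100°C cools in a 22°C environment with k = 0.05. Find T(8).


Newton's law: dT/dt = -k(T - T_a) has solution T(t) = T_a + (T₀ - T_a)e^(-kt).
Plug in T_a = 22, T₀ = 100, k = 0.05, t = 8: T(8) = 22 + (78)e^(-0.40) ≈ 74.3°C.


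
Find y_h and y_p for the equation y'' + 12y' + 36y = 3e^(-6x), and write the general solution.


Characteristic polynomial (r + 6)² = 0; repeated root r = -6.
y_h = (C₁ + C₂x)e^(-6x). Forcing matches the repeated root (resonance), so try y_p = Ax² e^(-6x).
Substitute and solve for A: 2A = 3, so A = 3/2.
General solution: y = (C₁ + C₂x + (3/2)x²)e^(-6x).


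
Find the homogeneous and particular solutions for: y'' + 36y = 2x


Homogeneous: r² + 36 = 0 ⇒ r = ±6i, y_h = C₁cos(6x) + C₂sin(6x).
Polynomial forcing; try y_p = Ax + B. Then y_p'' + 36 y_p = 36(Ax + B) = 2x, so B = 0 and A = 1/18.
General solution: y = C₁cos(6x) + C₂sin(6x) + (1/18)x.


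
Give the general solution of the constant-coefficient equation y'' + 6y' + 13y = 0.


Characteristic equation: r² + 6r + 13 = 0.
Discriminant is negative; roots r = -3 ± 2i (complex conjugate pair).
General solution uses e^(α x)(C₁ cos(β x) + C₂ sin(β x)): y = e^(-3x)(C₁cos(2x) + C₂sin(2x)).


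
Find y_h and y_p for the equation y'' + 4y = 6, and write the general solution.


Homogeneous part: r² + 4 = 0 ⇒ r = ±2i, so y_h = C₁cos(2x) + C₂sin(2x).
Try constant y_p = A; plug in: 4A = 6 ⇒ A = 3/2.
General solution: y = C₁cos(2x) + C₂sin(2x) + 3/2.


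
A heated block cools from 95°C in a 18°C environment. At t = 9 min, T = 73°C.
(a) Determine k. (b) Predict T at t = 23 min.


Newton's law: T(t) = T_a + (T₀ - T_a)e^(-kt).
(a) Use T(9) = 73: (73 - 18)/(95 - 18) = e^(-k·9), so k = -ln(0.714)/9 ≈ 0.0374.
(b) Apply k to t = 23: T(23) = 18 + (77)e^(-0.860) ≈ 50.6°C.


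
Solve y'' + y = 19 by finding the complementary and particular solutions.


Homogeneous part: r² + 1 = 0 ⇒ r = ±1i, so y_h = C₁cos(x) + C₂sin(x).
Try constant y_p = A; plug in: 1A = 19 ⇒ A = 19.
General solution: y = C₁cos(x) + C₂sin(x) + 19.


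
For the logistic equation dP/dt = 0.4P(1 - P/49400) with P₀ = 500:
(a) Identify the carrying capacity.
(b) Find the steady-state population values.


Logistic ODE dP/dt = 0.4P(1 - P/49400) has equilibria where dP/dt = 0, i.e. P = 0 or P = 49400.
The coefficient (1 - P/K) = 0 when P = K, identifying K = 49400 as the carrying capacity.
(a) K = 49400; (b) equilibria P = 0 and P = 49400.


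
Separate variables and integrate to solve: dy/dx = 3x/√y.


Separate: √y dy = 3x dx.
Integrate: (2/3)y^(3/2) = (3/2)x² + C.


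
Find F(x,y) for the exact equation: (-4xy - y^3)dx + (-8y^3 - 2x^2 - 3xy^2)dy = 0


Check exactness: ∂M/∂y = -4x - 3y^2 and ∂N/∂x = -4x - 3y^2; equal, so the equation is exact.
Integrate M with respect to x (treating y as constant): ∫M dx = -2x^2y - xy^3 + h(y).
Differentiate w.r.t. y and set equal to N: the x-dependent terms already match, leaving h'(y) = -8y^3. Integrate: h(y) = -2y^4.
So F(x,y) = -2y^4 - 2x^2y - xy^3.
General solution: -2y^4 - 2x^2y - xy^3 = C.


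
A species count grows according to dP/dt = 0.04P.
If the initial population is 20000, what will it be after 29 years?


The ODE dP/dt = 0.04P has solution P(t) = P(0)e^(0.04t).
Substitute P(0) = 20000 and t = 29: P(29) = 20000 e^(1.16) ≈ 63799.


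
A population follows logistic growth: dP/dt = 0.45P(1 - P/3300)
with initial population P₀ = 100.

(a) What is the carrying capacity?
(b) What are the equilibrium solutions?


Logistic ODE dP/dt = 0.45P(1 - P/3300) has equilibria where dP/dt = 0, i.e. P = 0 or P = 3300.
The coefficient (1 - P/K) = 0 when P = K, identifying K = 3300 as the carrying capacity.
(a) K = 3300; (b) equilibria P = 0 and P = 3300.


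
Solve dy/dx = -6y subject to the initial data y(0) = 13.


General solution of y' = -6y is y = Ce^(-6x).
Apply y(0) = 13: C = 13.
Particular solution: y = 13e^(-6x).


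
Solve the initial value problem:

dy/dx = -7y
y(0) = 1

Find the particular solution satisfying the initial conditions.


General solution of y' = -7y is y = Ce^(-7x).
Apply y(0) = 1: C = 1.
Particular solution: y = e^(-7x).


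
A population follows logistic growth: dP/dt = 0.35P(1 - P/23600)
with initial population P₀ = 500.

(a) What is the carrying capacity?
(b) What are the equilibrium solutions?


Logistic ODE dP/dt = 0.35P(1 - P/23600) has equilibria where dP/dt = 0, i.e. P = 0 or P = 23600.
The coefficient (1 - P/K) = 0 when P = K, identifying K = 23600 as the carrying capacity.
(a) K = 23600; (b) equilibria P = 0 and P = 23600.


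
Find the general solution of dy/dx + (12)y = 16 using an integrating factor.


P(x) = 12, Q(x) = 16; integrating factor μ = e^(12x).
(μ y)' = 16e^(12x) ⇒ μ y = (4/3)e^(12x) + C.
Divide by μ: y = 4/3 + Ce^(-12x).


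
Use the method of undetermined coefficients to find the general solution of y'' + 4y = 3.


Homogeneous part: r² + 4 = 0 ⇒ r = ±2i, so y_h = C₁cos(2x) + C₂sin(2x).
Try constant y_p = A; plug in: 4A = 3 ⇒ A = 3/4.
General solution: y = C₁cos(2x) + C₂sin(2x) + 3/4.


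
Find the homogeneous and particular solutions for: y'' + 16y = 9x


Homogeneous: r² + 16 = 0 ⇒ r = ±4i, y_h = C₁cos(4x) + C₂sin(4x).
Polynomial forcing; try y_p = Ax + B. Then y_p'' + 16 y_p = 16(Ax + B) = 9x, so B = 0 and A = 9/16.
General solution: y = C₁cos(4x) + C₂sin(4x) + (9/16)x.


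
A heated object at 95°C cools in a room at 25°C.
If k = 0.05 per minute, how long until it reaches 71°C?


From T(t) = T_a + (T₀ - T_a)e^(-kt), set T(t) = 71:
(71 - 25) / (95 - 25) = e^(-0.05t), so t = -ln(0.657)/0.05 ≈ 8.4 minutes.


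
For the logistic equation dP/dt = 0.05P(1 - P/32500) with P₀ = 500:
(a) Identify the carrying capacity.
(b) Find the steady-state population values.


Logistic ODE dP/dt = 0.05P(1 - P/32500) has equilibria where dP/dt = 0, i.e. P = 0 or P = 32500.
The coefficient (1 - P/K) = 0 when P = K, identifying K = 32500 as the carrying capacity.
(a) K = 32500; (b) equilibria P = 0 and P = 32500.


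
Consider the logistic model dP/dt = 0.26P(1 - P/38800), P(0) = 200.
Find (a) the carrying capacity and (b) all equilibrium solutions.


Logistic ODE dP/dt = 0.26P(1 - P/38800) has equilibria where dP/dt = 0, i.e. P = 0 or P = 38800.
The coefficient (1 - P/K) = 0 when P = K, identifying K = 38800 as the carrying capacity.
(a) K = 38800; (b) equilibria P = 0 and P = 38800.


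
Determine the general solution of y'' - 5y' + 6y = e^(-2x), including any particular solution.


Characteristic roots of r² - 5r + 6 = 0 are 2, 3.
y_h = C₁e^(2x) + C₂e^(3x).
Forcing exponent -2 is not a characteristic root; try y_p = Ae^(-2x).
Substitute: A·(4 + (-5)·-2 + (6)) = A·20 = 1, so A = 1/20.
General solution: y = C₁e^(2x) + C₂e^(3x) + (1/20)e^(-2x).


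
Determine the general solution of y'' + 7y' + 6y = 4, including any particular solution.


Characteristic roots of r² + 7r + 6 = 0 are -6, -1.
y_h = C₁e^(-6x) + C₂e^(-x).
Constant forcing; try y_p = A. Then 6A = 4 ⇒ A = 2/3.
General solution: y = C₁e^(-6x) + C₂e^(-x) + 2/3.


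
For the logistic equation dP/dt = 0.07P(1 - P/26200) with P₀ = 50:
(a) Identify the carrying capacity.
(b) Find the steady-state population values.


Logistic ODE dP/dt = 0.07P(1 - P/26200) has equilibria where dP/dt = 0, i.e. P = 0 or P = 26200.
The coefficient (1 - P/K) = 0 when P = K, identifying K = 26200 as the carrying capacity.
(a) K = 26200; (b) equilibria P = 0 and P = 26200.


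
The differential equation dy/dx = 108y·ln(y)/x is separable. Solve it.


Separate: dy/[y ln(y)] = 108 dx/x.
Substitute u = ln(y): du/u = 108 dx/x.
Integrate: ln|ln(y)| = 108ln|x| + C₀, hence ln(y) = C·x^108.


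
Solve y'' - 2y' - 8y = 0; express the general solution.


Characteristic equation: r² - 2r - 8 = 0.
Factor: (r - 4)(r + 2) = 0 ⇒ r = 4, -2 (distinct real).
General solution: y = C₁e^(4x) + C₂e^(-2x).


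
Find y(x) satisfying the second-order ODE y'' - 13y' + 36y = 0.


Characteristic equation: r² - 13r + 36 = 0.
Factor: (r - 9)(r - 4) = 0 ⇒ r = 9, 4 (distinct real).
General solution: y = C₁e^(9x) + C₂e^(4x).


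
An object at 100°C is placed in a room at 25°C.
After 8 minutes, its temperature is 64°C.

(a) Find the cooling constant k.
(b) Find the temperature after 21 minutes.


Newton's law: T(t) = T_a + (T₀ - T_a)e^(-kt).
(a) Use T(8) = 64: (64 - 25)/(100 - 25) = e^(-k·8), so k = -ln(0.520)/8 ≈ 0.0817.
(b) Apply k to t = 21: T(21) = 25 + (75)e^(-1.717) ≈ 38.5°C.
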